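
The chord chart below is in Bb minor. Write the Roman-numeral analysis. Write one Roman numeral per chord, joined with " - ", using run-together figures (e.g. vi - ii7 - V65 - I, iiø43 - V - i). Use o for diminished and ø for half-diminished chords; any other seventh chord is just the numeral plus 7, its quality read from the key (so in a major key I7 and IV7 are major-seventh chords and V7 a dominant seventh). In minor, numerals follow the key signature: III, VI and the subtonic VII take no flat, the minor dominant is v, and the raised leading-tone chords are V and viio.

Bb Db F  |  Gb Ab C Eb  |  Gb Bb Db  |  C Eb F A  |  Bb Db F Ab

i - VII42 - VI - V43 - i7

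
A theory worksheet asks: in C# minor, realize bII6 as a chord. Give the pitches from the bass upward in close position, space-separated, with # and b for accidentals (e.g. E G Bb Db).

F# A D

bII6 is the Neapolitan sixth — a major triad on the lowered second degree, here in its customary first inversion. In C# minor that root is D.
So the chord is D-F#-A, a major triad.
The figured bass 6 indicates first inversion, placing the third (F#) in the bass: F#-A-D.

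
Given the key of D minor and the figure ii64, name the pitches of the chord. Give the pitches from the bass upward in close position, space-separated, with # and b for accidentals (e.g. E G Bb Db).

B E G

ii64 is the minor supertonic, borrowed from the parallel major (the Dorian ii). In D minor that root is E.
So the chord is E-G-B, a minor triad.
With the 64 figure the chord is in second inversion; from the bass B upward in close position it reads B-E-G.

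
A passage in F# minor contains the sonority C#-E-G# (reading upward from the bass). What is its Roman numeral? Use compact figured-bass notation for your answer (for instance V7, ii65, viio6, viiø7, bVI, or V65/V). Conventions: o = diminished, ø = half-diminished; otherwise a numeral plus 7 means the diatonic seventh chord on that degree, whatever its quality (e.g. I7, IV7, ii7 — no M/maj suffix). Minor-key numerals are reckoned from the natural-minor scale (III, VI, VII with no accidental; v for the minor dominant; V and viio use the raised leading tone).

The pitches C#-E-G# form a minor triad rooted on C#.
In F# minor, C# is the dominant; the diatonic minor triad there is v.

v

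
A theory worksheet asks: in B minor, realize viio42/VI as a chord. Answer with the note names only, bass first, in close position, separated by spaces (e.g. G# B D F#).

The slash marks an applied leading-tone chord: viio of VI. In B minor, VI is G, so the leading tone to it is F#, a half step below.
Building a fully diminished seventh chord on F# gives F#-A-C-Eb.
The figured bass 42 indicates third inversion, placing the seventh (Eb) in the bass: Eb-F#-A-C.

Eb F# A C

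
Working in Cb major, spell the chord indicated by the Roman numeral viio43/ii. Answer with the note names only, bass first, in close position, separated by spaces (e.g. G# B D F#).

Gb Bbb C Eb

viio43/ii is a secondary leading-tone chord. The target ii is Db in Cb major; the applied chord is rooted a semitone below, on C.
Building a fully diminished seventh chord on C gives C-Eb-Gb-Bbb.
The figured bass 43 indicates second inversion, placing the fifth (Gb) in the bass: Gb-Bbb-C-Eb.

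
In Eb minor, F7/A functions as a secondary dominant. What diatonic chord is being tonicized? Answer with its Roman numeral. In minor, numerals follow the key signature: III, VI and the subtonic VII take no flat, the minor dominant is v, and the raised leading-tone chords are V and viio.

V

The chord is a dominant seventh chord on F.
A dominant resolves down a perfect fifth: F → Bb. In Eb minor, Bb is scale degree 5, i.e. V.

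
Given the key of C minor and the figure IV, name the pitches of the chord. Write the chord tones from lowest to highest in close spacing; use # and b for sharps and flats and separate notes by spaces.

F A C

Scale degree 4 in C minor is F; here the chord built on it is altered to a major triad. IV is the major subdominant, borrowed from the parallel major.
So the chord is F-A-C, a major triad.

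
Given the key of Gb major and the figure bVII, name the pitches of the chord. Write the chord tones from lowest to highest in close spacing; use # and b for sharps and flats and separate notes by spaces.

Fb Ab Cb

bVII is a major triad on the lowered seventh degree (the subtonic), borrowed from the parallel minor. In Gb major that root is Fb.
So the chord is Fb-Ab-Cb, a major triad.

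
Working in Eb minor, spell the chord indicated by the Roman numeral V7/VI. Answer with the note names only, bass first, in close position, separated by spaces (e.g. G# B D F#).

Gb Bb Db Fb

V7/VI is a secondary dominant — the dominant seventh of VI. VI in Eb minor is Cb, so the applied chord's root is Gb, a perfect fifth above.
Building a dominant seventh chord on Gb gives Gb-Bb-Db-Fb.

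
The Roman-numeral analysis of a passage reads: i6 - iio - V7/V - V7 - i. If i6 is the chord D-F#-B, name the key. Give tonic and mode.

i6 is given as D-F#-B — a minor triad with root B.
If B is scale degree 1 and the mode makes that degree carry a minor triad, the tonic is B and the mode is minor.

B minor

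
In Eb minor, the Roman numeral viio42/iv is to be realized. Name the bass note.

Fb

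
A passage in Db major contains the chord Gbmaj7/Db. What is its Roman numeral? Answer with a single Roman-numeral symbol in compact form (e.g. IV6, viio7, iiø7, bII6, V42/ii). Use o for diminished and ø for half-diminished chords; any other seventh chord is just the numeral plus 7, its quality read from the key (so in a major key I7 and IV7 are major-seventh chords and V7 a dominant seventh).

The pitches Gb-Bb-Db-F form a major seventh chord rooted on Gb.
In Db major, Gb is the subdominant; the diatonic major seventh chord there is IV7.
With Db in the bass the chord is in second inversion, so the figured bass is 43.

IV43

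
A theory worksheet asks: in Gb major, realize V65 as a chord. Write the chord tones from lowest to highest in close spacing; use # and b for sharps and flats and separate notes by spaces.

F Ab Cb Db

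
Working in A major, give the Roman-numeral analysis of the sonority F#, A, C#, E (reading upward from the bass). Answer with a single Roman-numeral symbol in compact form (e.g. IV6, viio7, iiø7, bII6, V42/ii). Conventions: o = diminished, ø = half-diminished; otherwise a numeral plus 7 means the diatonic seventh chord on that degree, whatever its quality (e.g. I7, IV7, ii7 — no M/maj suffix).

Stacked in thirds the chord is F#-A-C#-E: a minor seventh chord on F#.
F# is scale degree 6 in A major, and a minor seventh chord on that degree is written vi7.

vi7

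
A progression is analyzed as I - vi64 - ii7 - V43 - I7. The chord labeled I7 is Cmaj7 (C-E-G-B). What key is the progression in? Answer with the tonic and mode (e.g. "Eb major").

C major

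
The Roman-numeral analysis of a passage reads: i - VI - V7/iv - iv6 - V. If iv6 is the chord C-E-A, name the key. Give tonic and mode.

E minor

The anchor chord is a minor triad on A, labeled iv6.
If A is scale degree 4 and the mode makes that degree carry a minor triad, the tonic is E and the mode is minor.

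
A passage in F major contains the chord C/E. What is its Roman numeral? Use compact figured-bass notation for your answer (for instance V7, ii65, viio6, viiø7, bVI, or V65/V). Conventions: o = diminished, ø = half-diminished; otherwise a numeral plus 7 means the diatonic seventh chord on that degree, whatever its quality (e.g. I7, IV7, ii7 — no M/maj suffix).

The pitches C-E-G form a major triad rooted on C.
C is scale degree 5 in F major, and a major triad on that degree is written V.
With E in the bass the chord is in first inversion, so the figured bass is 6.

V6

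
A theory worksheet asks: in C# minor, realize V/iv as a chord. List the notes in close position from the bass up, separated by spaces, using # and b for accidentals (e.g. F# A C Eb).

The slash means an applied dominant: we want the dominant of iv. In C# minor, iv is F# minor, and its dominant is built on C#.
Building a major triad on C# gives C#-E#-G#.

C# E# G#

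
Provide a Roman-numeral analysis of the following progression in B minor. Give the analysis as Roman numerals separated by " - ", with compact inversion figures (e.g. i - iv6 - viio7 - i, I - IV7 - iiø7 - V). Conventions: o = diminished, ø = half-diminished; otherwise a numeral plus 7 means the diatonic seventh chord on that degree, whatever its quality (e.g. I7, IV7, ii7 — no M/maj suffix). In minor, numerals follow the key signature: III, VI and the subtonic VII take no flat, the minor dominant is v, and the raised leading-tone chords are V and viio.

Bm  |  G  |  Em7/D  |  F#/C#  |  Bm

i - VI - iv42 - V64 - i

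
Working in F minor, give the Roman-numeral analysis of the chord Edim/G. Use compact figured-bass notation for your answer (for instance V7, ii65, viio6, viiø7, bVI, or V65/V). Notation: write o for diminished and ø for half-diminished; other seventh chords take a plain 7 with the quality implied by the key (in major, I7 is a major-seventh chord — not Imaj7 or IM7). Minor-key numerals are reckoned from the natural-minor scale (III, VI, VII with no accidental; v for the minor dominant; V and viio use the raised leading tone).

The pitches E-G-Bb form a diminished triad rooted on E.
In F minor, E is the leading tone; the diatonic diminished triad there is viio.
With G in the bass the chord is in first inversion, so the figured bass is 6.

viio6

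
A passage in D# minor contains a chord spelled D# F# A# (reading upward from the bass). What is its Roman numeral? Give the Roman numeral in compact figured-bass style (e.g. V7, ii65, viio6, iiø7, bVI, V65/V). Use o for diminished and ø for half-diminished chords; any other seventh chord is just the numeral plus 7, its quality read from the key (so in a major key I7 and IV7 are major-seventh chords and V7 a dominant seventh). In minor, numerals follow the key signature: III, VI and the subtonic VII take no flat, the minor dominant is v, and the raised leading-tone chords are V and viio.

Stacked in thirds the chord is D#-F#-A#: a minor triad on D#.
In D# minor, D# is the tonic; the diatonic minor triad there is i.

i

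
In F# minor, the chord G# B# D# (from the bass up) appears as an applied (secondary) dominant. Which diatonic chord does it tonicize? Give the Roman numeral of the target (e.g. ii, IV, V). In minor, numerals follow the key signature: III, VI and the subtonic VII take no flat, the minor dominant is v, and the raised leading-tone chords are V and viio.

V

The chord is a major triad on G#.
A dominant resolves down a perfect fifth: G# → C#. In F# minor, C# is scale degree 5, i.e. V.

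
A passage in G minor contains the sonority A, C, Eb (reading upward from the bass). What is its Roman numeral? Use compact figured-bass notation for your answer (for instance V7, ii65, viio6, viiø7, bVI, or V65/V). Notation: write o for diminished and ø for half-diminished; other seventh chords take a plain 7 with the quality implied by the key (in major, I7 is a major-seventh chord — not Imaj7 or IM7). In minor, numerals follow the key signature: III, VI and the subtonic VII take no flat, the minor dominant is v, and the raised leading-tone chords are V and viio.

iio

Stacked in thirds the chord is A-C-Eb: a diminished triad on A.
In G minor, A is the supertonic; the diatonic diminished triad there is iio.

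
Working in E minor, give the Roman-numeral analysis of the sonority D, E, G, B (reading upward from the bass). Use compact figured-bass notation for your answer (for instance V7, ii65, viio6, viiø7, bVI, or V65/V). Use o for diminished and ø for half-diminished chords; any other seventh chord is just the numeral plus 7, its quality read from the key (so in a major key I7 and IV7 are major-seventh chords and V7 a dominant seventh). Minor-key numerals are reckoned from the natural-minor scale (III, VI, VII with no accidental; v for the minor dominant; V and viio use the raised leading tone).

i42

The pitches E-G-B-D form a minor seventh chord rooted on E.
In E minor, E is the tonic; the diatonic minor seventh chord there is i7.
With D in the bass the chord is in third inversion, so the figured bass is 42.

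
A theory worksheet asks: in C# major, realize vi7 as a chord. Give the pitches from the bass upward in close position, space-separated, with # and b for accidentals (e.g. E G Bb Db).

The numeral's case and figure indicate a minor seventh chord. In C# major its root, the submediant, is A#.
That chord is spelled A#-C#-E#-G#.

A# C# E# G#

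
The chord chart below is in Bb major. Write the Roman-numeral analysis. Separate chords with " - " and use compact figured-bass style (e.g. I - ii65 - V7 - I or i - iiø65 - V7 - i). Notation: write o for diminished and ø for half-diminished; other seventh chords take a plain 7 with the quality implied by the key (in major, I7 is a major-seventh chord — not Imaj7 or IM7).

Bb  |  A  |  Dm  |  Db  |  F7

Bb: root Bb is the tonic; major triad there is I.
A is the secondary dominant of iii (major triad on A): V/iii.
Dm has root D, degree 3 in Bb major, so iii.
Db: major triad on Db — chromatic; bIII (borrowed from the parallel minor).
F7: root F is the dominant; dominant seventh chord there is V7.

I - V/iii - iii - bIII - V7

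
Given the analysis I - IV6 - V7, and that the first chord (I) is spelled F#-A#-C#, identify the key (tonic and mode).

F# major

The anchor chord is a major triad on F#, labeled I.
If F# is scale degree 1 and the mode makes that degree carry a major triad, the tonic is F# and the mode is major.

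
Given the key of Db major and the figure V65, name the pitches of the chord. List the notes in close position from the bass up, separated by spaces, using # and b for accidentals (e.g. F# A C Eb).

In Db major, the dominant is Ab, and the diatonic chord built there is a dominant seventh chord.
Stacking thirds from Ab gives Ab-C-Eb-Gb.
The figured bass 65 indicates first inversion, placing the third (C) in the bass: C-Eb-Gb-Ab.

C Eb Gb Ab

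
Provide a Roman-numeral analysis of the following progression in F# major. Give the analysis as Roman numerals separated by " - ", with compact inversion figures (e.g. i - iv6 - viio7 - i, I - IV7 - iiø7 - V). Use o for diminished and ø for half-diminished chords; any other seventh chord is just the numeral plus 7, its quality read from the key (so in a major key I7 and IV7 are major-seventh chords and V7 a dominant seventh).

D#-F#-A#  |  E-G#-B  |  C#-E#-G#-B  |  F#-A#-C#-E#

vi - bVII - V7 - I7

D#-F#-A# has root D#, degree 6 in F# major, so vi.
E-G#-B: E with this quality isn't in the key; it's bVII, borrowed from the parallel minor.
C#-E#-G#-B: root C# is the dominant; dominant seventh chord there is V7.
F#-A#-C#-E# has root F#, degree 1 in F# major, so I7.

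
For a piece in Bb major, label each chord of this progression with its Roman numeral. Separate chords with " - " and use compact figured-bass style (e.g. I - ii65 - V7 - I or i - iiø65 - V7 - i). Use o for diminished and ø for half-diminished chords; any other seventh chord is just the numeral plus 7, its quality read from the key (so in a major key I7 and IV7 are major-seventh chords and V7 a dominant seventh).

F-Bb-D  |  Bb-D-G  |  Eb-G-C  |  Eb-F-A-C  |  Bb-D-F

I64 - vi6 - ii6 - V42 - I

F-Bb-D: major triad on Bb = scale degree 1 → I64.
Bb-D-G: minor triad on G = scale degree 6 → vi6.
Eb-G-C: root C is the supertonic; minor triad there is ii6.
Eb-F-A-C has root F, degree 5 in Bb major, so V42.
Bb-D-F: root Bb is the tonic; major triad there is I.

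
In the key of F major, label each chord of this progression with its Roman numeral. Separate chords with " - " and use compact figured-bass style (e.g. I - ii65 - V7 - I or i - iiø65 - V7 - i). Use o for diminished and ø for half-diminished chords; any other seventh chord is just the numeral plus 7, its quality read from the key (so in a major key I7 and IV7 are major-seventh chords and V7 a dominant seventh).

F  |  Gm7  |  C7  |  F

I - ii7 - V7 - I

F: major triad on F = scale degree 1 → I.
Gm7: root G is the supertonic; minor seventh chord there is ii7.
C7 has root C, degree 5 in F major, so V7.
F: root F is the tonic; major triad there is I.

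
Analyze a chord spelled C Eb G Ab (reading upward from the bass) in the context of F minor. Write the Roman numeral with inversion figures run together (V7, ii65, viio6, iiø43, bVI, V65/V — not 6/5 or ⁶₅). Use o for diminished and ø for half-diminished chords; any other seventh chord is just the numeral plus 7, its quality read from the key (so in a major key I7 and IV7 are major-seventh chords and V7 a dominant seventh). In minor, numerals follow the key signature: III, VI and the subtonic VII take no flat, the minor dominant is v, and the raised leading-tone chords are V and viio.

Stacked in thirds the chord is Ab-C-Eb-G: a major seventh chord on Ab.
Ab is scale degree 3 in F minor, and a major seventh chord on that degree is written III7.
With C in the bass the chord is in first inversion, so the figured bass is 65.

III65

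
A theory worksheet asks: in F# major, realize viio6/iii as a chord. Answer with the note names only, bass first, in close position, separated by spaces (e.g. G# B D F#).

viio6/iii is a secondary leading-tone chord. The target iii is A# in F# major; the applied chord is rooted a semitone below, on G##.
Building a diminished triad on G## gives G##-B#-D#.
With the 6 figure the chord is in first inversion; from the bass B# upward in close position it reads B#-D#-G##.

B# D# G##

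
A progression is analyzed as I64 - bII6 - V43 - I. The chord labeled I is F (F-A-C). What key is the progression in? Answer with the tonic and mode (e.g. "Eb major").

F major

The chord F is a major triad rooted on F; its label is I.
If F is scale degree 1 and the mode makes that degree carry a major triad, the tonic is F and the mode is major.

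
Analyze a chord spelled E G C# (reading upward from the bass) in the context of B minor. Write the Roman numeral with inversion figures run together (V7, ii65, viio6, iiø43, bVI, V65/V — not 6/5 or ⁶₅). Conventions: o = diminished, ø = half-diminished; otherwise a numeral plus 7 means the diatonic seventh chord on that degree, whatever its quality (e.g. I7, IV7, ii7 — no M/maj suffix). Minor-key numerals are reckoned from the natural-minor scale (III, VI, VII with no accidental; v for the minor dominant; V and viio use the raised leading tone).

iio6

The pitches C#-E-G form a diminished triad rooted on C#.
C# is scale degree 2 in B minor, and a diminished triad on that degree is written iio.
With E in the bass the chord is in first inversion, so the figured bass is 6.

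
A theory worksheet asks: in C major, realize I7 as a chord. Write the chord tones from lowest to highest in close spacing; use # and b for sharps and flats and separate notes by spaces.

C E G B

The numeral's case and figure indicate a major seventh chord. In C major its root, scale degree 1, is C.
That chord is spelled C-E-G-B.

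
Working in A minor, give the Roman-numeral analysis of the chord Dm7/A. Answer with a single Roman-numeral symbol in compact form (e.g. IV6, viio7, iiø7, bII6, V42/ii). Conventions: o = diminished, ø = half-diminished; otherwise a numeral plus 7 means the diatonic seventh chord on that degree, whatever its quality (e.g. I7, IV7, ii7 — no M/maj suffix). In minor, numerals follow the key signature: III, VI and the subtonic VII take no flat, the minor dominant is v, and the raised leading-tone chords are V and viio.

Stacked in thirds the chord is D-F-A-C: a minor seventh chord on D.
D is scale degree 4 in A minor, and a minor seventh chord on that degree is written iv7.
With A in the bass the chord is in second inversion, so the figured bass is 43.

iv43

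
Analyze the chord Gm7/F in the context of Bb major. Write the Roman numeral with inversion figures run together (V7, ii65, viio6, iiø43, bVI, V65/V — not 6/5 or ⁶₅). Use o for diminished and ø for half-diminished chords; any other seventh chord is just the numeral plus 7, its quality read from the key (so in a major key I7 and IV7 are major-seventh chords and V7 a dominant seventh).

The pitches G-Bb-D-F form a minor seventh chord rooted on G.
G is scale degree 6 in Bb major, and a minor seventh chord on that degree is written vi7.
With F in the bass the chord is in third inversion, so the figured bass is 42.

vi42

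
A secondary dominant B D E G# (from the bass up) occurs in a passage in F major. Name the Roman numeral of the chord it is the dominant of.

iii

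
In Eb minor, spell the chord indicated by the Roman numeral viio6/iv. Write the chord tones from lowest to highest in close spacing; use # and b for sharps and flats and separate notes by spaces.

Bb Db G

viio6/iv is a secondary leading-tone chord. The target iv is Ab in Eb minor; the applied chord is rooted a semitone below, on G.
Building a diminished triad on G gives G-Bb-Db.
With the 6 figure the chord is in first inversion; from the bass Bb upward in close position it reads Bb-Db-G.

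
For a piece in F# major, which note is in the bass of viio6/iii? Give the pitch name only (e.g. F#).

The applied chord viio6/iii is rooted on G##: G##-B#-D#.
The figure 6 means first inversion — the third is in the bass.

B#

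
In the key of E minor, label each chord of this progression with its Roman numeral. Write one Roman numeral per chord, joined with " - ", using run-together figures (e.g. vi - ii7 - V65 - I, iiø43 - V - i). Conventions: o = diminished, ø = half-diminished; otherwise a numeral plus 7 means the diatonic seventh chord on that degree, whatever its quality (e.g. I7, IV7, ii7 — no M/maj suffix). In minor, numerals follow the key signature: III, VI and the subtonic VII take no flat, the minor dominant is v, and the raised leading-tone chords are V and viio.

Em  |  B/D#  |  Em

i - V6 - i

Em: minor triad on E = scale degree 1 → i.
B/D# has root B, degree 5 in E minor, so V6.
Em has root E, degree 1 in E minor, so i.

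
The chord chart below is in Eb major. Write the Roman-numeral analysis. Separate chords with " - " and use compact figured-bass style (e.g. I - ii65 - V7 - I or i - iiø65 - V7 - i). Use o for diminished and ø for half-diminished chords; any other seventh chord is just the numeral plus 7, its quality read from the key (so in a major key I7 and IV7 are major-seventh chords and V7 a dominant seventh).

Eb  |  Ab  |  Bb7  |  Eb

I - IV - V7 - I

Eb has root Eb, degree 1 in Eb major, so I.
Ab has root Ab, degree 4 in Eb major, so IV.
Bb7: dominant seventh chord on Bb = scale degree 5 → V7.
Eb: major triad on Eb = scale degree 1 → I.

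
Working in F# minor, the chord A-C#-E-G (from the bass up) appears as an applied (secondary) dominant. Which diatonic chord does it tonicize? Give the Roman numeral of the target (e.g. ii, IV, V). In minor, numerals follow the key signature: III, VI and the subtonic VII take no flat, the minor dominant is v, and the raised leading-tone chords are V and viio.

VI

The chord is a dominant seventh chord on A.
A dominant resolves down a perfect fifth: A → D. In F# minor, D is scale degree 6, i.e. VI.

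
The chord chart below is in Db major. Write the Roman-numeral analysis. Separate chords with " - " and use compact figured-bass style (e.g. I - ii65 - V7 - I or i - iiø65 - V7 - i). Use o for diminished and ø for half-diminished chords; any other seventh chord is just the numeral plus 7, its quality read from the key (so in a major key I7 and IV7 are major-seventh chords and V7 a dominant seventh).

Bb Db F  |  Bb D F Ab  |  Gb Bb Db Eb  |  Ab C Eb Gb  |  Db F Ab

vi - V7/ii - ii65 - V7 - I

Bb-Db-F: root Bb is the submediant; minor triad there is vi.
Bb-D-F-Ab: chromatic; Bb is V of ii, so V7/ii.
Gb-Bb-Db-Eb has root Eb, degree 2 in Db major, so ii65.
Ab-C-Eb-Gb has root Ab, degree 5 in Db major, so V7.
Db-F-Ab: major triad on Db = scale degree 1 → I.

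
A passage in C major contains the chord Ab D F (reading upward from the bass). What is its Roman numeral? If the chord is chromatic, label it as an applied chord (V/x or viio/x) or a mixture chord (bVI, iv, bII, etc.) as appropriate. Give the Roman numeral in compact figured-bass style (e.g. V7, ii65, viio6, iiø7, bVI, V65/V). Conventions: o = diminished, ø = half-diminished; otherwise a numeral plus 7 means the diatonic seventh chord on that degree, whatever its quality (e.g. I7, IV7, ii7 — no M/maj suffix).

The pitches D-F-Ab form a diminished triad rooted on D.
D is the second degree of C major. This is the diminished supertonic triad, borrowed from the parallel minor.
With Ab in the bass the chord is in second inversion, so the figured bass is 64.

iio64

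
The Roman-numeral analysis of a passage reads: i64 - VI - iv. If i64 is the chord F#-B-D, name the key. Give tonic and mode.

B minor

i64 is given as F#-B-D — a minor triad with root B.
If B is scale degree 1 and the mode makes that degree carry a minor triad, the tonic is B and the mode is minor.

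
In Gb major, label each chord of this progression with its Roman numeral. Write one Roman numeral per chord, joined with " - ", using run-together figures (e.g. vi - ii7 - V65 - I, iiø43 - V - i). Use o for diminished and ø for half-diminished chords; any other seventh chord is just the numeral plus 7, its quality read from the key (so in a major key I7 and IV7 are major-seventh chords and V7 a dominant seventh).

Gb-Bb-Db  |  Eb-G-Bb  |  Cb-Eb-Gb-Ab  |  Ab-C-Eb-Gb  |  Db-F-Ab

I - V/ii - ii65 - V7/V - V

Gb-Bb-Db: major triad on Gb = scale degree 1 → I.
Eb-G-Bb: chromatic; Eb is V of ii, so V/ii.
Cb-Eb-Gb-Ab: minor seventh chord on Ab = scale degree 2 → ii65.
Ab-C-Eb-Gb is the secondary dominant of V (dominant seventh chord on Ab): V7/V.
Db-F-Ab has root Db, degree 5 in Gb major, so V.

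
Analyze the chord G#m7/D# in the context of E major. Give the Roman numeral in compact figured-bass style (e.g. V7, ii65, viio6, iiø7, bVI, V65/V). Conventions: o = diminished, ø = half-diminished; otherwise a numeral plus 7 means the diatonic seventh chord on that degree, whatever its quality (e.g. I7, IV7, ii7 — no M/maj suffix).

iii43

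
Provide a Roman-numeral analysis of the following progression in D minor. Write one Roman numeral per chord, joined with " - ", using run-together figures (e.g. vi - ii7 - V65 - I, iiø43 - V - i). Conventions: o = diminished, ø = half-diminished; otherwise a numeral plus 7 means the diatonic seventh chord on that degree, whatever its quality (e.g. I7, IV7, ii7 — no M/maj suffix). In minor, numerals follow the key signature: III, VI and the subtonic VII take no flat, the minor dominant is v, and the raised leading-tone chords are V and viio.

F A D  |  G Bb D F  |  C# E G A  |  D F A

F-A-D has root D, degree 1 in D minor, so i6.
G-Bb-D-F: root G is the subdominant; minor seventh chord there is iv7.
C#-E-G-A: dominant seventh chord on A = scale degree 5 → V65.
D-F-A has root D, degree 1 in D minor, so i.

i6 - iv7 - V65 - i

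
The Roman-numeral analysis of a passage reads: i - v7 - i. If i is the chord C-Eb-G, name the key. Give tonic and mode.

C minor

The chord Cm is a minor triad rooted on C; its label is i.
If C is scale degree 1 and the mode makes that degree carry a minor triad, the tonic is C and the mode is minor.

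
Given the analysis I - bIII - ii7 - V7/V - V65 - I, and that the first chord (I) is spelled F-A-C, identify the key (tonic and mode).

I is given as F-A-C — a major triad with root F.
If F is scale degree 1 and the mode makes that degree carry a major triad, the tonic is F and the mode is major.

F major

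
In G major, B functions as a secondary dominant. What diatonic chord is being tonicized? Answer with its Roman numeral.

The chord is a major triad on B.
A dominant resolves down a perfect fifth: B → E. In G major, E is scale degree 6, i.e. vi.

vi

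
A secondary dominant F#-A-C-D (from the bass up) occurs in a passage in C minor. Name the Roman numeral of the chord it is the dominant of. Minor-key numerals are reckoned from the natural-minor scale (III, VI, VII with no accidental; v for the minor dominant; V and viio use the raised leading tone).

The chord is a dominant seventh chord on D.
A dominant resolves down a perfect fifth: D → G. In C minor, G is scale degree 5, i.e. V.

V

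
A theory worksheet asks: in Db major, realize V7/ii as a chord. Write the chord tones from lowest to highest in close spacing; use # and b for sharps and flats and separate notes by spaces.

The slash means an applied dominant: we want the dominant of ii. In Db major, ii is Eb minor, and its dominant is built on Bb.
Building a dominant seventh chord on Bb gives Bb-D-F-Ab.

Bb D F Ab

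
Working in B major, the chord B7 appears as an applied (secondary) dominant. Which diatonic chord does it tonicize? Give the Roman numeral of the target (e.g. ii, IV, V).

The chord is a dominant seventh chord on B.
A dominant resolves down a perfect fifth: B → E. In B major, E is scale degree 4, i.e. IV.

IV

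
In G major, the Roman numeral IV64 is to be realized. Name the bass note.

G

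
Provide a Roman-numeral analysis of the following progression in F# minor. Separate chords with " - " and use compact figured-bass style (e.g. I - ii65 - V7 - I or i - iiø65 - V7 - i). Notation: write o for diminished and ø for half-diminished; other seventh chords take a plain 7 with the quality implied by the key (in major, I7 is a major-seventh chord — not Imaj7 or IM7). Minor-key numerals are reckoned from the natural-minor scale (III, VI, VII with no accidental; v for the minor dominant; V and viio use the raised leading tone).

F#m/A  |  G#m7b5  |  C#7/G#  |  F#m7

F#m/A has root F#, degree 1 in F# minor, so i6.
G#m7b5 has root G#, degree 2 in F# minor, so iiø7.
C#7/G#: root C# is the dominant; dominant seventh chord there is V43.
F#m7: root F# is the tonic; minor seventh chord there is i7.

i6 - iiø7 - V43 - i7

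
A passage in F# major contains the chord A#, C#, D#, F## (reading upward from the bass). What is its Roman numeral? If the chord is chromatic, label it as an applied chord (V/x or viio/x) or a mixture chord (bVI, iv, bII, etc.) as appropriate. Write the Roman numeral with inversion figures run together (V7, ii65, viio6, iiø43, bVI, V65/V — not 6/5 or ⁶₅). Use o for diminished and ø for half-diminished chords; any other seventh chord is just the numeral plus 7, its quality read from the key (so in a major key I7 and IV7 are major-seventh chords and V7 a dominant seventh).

Stacked in thirds the chord is D#-F##-A#-C#: a dominant seventh chord on D#.
D# is not a diatonic chord root with this quality in F# major, but it lies a perfect fifth above G# (ii), so the chord functions as an applied dominant of ii.
With A# in the bass the chord is in second inversion, so the figured bass is 43.

V43/ii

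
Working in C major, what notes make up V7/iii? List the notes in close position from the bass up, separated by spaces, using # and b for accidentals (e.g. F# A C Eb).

B D# F# A

V7/iii is a secondary dominant — the dominant seventh of iii. iii in C major is E, so the applied chord's root is B, a perfect fifth above.
Building a dominant seventh chord on B gives B-D#-F#-A.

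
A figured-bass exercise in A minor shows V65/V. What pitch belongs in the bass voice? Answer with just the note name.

D#

The applied chord V65/V is rooted on B: B-D#-F#-A.
The figure 65 means first inversion — the third is in the bass.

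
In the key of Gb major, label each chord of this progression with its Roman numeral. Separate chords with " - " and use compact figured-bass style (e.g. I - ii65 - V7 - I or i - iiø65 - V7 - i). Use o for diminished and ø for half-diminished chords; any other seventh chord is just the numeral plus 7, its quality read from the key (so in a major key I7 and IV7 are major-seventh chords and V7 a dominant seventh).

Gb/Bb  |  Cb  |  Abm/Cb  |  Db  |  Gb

I6 - IV - ii6 - V - I

Gb/Bb: major triad on Gb = scale degree 1 → I6.
Cb: root Cb is the subdominant; major triad there is IV.
Abm/Cb has root Ab, degree 2 in Gb major, so ii6.
Db has root Db, degree 5 in Gb major, so V.
Gb: root Gb is the tonic; major triad there is I.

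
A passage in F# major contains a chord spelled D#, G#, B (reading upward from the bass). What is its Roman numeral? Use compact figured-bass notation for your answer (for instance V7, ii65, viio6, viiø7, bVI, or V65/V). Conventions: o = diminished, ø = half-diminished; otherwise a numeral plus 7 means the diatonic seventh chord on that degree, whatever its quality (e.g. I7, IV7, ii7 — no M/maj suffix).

The pitches G#-B-D# form a minor triad rooted on G#.
G# is scale degree 2 in F# major, and a minor triad on that degree is written ii.
With D# in the bass the chord is in second inversion, so the figured bass is 64.

ii64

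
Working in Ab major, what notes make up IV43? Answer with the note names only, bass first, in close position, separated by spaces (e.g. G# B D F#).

Ab C Db F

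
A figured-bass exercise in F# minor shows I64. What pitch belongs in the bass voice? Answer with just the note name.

I in F# minor has root F#; the chord is F#-A#-C#.
The figure 64 means second inversion — the fifth is in the bass.

C#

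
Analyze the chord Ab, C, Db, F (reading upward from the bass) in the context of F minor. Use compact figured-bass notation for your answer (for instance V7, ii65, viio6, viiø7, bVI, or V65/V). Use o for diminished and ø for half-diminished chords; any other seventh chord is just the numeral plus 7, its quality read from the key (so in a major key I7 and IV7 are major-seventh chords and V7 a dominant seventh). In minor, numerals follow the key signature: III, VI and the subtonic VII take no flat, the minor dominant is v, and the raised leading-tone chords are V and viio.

VI43

The pitches Db-F-Ab-C form a major seventh chord rooted on Db.
In F minor, Db is the submediant; the diatonic major seventh chord there is VI7.
With Ab in the bass the chord is in second inversion, so the figured bass is 43.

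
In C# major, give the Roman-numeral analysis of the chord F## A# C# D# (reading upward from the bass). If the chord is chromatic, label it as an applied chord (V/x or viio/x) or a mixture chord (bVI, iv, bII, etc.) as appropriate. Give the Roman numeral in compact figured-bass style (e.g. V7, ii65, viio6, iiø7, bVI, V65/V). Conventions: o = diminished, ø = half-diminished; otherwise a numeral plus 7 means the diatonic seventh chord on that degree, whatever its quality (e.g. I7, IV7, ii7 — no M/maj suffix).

The pitches D#-F##-A#-C# form a dominant seventh chord rooted on D#.
D# is not a diatonic chord root with this quality in C# major, but it lies a perfect fifth above G# (V), so the chord functions as an applied dominant of V.
With F## in the bass the chord is in first inversion, so the figured bass is 65.

V65/V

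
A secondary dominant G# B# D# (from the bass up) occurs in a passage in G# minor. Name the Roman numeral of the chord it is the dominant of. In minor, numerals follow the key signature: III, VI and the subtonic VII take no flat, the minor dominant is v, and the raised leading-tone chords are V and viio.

iv

The chord is a major triad on G#.
A dominant resolves down a perfect fifth: G# → C#. In G# minor, C# is scale degree 4, i.e. iv.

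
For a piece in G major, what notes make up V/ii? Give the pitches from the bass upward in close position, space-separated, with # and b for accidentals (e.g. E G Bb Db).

E G# B

V/ii is a secondary dominant — the dominant triad of ii. ii in G major is A, so the applied chord's root is E, a perfect fifth above.
Building a major triad on E gives E-G#-B.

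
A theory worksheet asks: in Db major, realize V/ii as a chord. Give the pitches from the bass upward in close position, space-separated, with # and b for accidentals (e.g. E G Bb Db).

The slash means an applied dominant: we want the dominant of ii. In Db major, ii is Eb minor, and its dominant is built on Bb.
Building a major triad on Bb gives Bb-D-F.

Bb D F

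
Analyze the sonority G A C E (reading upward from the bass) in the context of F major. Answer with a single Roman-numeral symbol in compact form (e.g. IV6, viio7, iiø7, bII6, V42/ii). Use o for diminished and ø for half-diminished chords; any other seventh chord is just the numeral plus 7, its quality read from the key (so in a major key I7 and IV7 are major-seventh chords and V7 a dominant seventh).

iii42

The pitches A-C-E-G form a minor seventh chord rooted on A.
A is scale degree 3 in F major, and a minor seventh chord on that degree is written iii7.
With G in the bass the chord is in third inversion, so the figured bass is 42.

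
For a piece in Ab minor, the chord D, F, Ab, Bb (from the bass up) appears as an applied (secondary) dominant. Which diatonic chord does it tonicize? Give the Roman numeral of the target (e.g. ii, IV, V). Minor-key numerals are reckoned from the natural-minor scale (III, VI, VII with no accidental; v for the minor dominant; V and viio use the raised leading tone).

V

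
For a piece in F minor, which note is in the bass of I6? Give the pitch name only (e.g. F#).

A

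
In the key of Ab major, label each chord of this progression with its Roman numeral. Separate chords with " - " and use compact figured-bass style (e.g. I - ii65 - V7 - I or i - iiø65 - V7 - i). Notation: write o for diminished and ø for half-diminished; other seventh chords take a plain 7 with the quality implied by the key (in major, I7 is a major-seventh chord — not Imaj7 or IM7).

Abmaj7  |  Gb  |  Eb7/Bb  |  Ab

I7 - bVII - V43 - I

Abmaj7: root Ab is the tonic; major seventh chord there is I7.
Gb: Gb with this quality isn't in the key; it's bVII, borrowed from the parallel minor.
Eb7/Bb: dominant seventh chord on Eb = scale degree 5 → V43.
Ab: major triad on Ab = scale degree 1 → I.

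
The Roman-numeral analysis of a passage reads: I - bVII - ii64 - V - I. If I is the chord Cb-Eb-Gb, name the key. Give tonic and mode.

Cb major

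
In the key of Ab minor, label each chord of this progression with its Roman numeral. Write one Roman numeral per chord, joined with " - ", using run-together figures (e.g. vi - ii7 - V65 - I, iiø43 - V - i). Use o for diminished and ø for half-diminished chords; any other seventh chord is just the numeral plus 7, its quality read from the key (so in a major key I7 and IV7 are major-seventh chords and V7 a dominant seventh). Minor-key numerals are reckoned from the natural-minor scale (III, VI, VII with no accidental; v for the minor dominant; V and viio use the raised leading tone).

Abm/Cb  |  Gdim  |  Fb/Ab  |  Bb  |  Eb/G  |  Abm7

Abm/Cb has root Ab, degree 1 in Ab minor, so i6.
Gdim: root G is the leading tone; diminished triad there is viio.
Fb/Ab has root Fb, degree 6 in Ab minor, so VI6.
Bb: chromatic; Bb is V of V, so V/V.
Eb/G: major triad on Eb = scale degree 5 → V6.
Abm7: root Ab is the tonic; minor seventh chord there is i7.

i6 - viio - VI6 - V/V - V6 - i7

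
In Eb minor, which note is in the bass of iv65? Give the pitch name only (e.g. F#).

iv in Eb minor has root Ab; the chord is Ab-Cb-Eb-Gb.
The figure 65 means first inversion — the third is in the bass.

Cb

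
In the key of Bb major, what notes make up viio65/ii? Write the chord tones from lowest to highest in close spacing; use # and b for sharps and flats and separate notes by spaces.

D F Ab B

viio65/ii is a secondary leading-tone chord. The target ii is C in Bb major; the applied chord is rooted a semitone below, on B.
Building a fully diminished seventh chord on B gives B-D-F-Ab.
With the 65 figure the chord is in first inversion; from the bass D upward in close position it reads D-F-Ab-B.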